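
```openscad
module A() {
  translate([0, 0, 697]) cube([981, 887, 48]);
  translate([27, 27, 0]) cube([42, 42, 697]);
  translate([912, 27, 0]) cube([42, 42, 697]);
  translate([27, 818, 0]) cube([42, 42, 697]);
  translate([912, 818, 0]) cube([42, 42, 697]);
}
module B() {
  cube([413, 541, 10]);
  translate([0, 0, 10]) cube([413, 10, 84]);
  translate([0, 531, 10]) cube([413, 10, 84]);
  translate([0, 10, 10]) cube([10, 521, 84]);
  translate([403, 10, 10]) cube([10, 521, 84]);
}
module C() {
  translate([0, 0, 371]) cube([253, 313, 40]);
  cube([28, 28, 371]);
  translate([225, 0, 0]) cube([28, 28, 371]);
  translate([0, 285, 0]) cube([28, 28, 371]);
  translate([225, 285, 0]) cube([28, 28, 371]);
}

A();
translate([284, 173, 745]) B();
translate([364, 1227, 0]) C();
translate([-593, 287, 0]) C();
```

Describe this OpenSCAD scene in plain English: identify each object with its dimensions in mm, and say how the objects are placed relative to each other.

A is a table with a 981×887 mm rectangular top, 48 mm thick, top surface at z = 745 mm, supported by four 42×42 mm square legs, each inset 27 mm from the nearest pair of top edges, running from the floor.

B is an open storage box with external size 413×541×94 mm and wall thickness 10 mm (the base is also 10 mm thick). The base covers the whole footprint; the four walls stand on the base, with the y-facing walls full-width and the x-facing walls fitting between their inner faces.

C is a four-legged stool. The seat is 253×313 mm, 40 mm thick, top at z = 411 mm. It stands on four square legs, each 28×28 mm in cross-section, from z = 0 to the seat underside, each flush with a corner of the seat.

The open box is on top of the table, centred. Two stools sit around the table at the +y, −x sides.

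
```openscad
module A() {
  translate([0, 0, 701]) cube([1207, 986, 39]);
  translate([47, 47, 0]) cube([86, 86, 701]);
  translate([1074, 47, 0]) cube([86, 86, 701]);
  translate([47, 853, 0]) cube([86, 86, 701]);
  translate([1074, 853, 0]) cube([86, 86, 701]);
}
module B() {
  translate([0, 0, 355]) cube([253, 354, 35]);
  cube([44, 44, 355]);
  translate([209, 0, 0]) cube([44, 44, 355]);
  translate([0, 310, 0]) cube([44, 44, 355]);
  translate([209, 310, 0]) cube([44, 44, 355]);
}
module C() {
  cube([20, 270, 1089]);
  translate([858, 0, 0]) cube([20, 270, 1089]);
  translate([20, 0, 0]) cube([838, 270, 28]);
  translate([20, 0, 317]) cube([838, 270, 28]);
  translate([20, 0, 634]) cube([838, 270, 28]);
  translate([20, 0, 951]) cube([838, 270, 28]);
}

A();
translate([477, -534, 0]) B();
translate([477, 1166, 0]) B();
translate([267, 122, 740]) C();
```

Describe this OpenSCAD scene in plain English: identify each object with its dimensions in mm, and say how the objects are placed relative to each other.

A is a rectangular dining table. The top is 1207×986×39 mm with its upper surface at z = 740 mm. It stands on four 86×86 mm square legs, each inset 47 mm from the nearest pair of top edges, running from the floor to the underside of the top.

B is a four-legged stool. The seat is a 253×354×35 mm slab whose top surface is at z = 390 mm; four square legs, each 44×44 mm in cross-section, run from the floor (z = 0) to the underside of the seat, each flush with a corner of the seat.

C is a bookshelf 878 mm wide overall, 270 mm deep and 1089 mm tall. The two sides are 20 mm thick vertical panels. 4 horizontal shelves of 28 mm thickness span between the inner faces of the sides; the lowest shelf sits on the floor and shelves are stacked with a clear vertical gap of 289 mm between each pair.

Two stools sit around the table at the −y, +y sides. The bookshelf is on top of the table.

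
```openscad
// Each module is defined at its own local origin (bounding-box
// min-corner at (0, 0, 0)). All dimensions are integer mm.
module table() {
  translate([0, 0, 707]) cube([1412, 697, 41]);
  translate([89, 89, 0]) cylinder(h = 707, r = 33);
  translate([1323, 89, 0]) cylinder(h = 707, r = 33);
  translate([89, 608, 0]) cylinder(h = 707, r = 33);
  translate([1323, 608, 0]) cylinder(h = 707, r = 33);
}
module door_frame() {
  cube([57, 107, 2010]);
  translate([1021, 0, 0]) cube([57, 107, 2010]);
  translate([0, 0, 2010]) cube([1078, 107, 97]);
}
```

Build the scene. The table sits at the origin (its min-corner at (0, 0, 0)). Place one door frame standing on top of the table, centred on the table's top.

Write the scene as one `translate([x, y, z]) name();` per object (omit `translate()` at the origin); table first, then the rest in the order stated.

table();
translate([167, 295, 748]) door_frame();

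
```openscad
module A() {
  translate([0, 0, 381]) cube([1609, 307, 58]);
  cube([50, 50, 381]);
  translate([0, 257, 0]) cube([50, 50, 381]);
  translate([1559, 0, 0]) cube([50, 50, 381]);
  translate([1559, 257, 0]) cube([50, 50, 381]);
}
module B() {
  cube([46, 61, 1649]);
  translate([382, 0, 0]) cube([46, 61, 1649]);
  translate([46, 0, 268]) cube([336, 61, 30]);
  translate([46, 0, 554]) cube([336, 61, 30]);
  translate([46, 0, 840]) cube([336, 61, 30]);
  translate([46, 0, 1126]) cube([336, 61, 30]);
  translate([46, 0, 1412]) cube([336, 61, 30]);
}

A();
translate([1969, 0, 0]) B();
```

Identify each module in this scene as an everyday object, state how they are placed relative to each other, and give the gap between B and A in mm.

A is a bench. B is a ladder. The ladder is on the floor beside the bench on its +x side. The gap between the ladder and the bench is 360 mm.

The ladder's nearest face is 360 mm from the bench's +x face.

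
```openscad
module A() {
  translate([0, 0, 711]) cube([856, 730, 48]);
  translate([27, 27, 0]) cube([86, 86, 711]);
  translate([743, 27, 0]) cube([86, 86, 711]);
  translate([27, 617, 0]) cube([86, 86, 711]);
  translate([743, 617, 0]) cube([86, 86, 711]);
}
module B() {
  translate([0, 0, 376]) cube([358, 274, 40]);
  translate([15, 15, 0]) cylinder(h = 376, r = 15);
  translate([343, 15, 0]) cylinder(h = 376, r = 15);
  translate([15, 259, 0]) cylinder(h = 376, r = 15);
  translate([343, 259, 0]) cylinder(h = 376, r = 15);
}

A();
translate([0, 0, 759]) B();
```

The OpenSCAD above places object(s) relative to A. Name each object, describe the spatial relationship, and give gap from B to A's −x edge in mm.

A is a table. B is a stool. The stool is on top of the table. The gap from the stool to the table's −x edge is 0 mm.

The stool's min-x is at 0; the table's min-x is 0; gap = 0 mm.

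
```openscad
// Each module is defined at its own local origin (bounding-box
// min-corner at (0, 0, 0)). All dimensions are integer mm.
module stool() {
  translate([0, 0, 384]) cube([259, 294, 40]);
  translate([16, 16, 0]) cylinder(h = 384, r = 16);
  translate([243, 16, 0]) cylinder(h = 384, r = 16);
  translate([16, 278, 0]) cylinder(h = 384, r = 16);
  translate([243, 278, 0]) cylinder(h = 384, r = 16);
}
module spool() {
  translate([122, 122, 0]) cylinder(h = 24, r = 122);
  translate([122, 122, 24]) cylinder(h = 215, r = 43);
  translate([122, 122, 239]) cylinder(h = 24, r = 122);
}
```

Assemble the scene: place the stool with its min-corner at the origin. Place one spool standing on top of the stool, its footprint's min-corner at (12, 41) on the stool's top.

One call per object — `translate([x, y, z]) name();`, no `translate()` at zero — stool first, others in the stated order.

stool();
translate([12, 41, 424]) spool();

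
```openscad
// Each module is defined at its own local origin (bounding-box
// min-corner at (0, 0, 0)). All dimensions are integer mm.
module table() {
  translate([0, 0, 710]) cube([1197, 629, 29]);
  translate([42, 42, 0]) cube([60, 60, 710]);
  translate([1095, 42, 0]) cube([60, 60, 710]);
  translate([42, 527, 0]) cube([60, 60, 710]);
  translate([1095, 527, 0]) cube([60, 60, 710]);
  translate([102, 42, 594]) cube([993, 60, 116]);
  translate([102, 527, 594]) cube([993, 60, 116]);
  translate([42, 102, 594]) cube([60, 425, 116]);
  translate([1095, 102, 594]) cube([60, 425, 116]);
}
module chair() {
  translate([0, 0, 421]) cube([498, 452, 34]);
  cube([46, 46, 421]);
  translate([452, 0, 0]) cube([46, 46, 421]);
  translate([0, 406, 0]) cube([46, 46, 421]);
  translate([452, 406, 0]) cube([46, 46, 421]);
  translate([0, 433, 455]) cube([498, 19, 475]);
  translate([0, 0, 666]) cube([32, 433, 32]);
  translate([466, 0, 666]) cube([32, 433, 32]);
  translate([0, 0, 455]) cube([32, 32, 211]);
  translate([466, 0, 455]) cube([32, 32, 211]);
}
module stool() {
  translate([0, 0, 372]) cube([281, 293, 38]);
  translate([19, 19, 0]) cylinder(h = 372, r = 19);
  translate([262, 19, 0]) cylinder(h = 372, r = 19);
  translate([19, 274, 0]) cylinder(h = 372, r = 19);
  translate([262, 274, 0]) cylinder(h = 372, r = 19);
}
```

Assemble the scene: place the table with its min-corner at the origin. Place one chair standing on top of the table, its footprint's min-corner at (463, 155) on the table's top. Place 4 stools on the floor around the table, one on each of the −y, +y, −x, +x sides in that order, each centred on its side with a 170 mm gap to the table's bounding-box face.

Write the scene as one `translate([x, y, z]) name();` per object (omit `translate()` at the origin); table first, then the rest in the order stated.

table();
translate([463, 155, 739]) chair();
translate([458, -463, 0]) stool();
translate([458, 799, 0]) stool();
translate([-451, 168, 0]) stool();
translate([1367, 168, 0]) stool();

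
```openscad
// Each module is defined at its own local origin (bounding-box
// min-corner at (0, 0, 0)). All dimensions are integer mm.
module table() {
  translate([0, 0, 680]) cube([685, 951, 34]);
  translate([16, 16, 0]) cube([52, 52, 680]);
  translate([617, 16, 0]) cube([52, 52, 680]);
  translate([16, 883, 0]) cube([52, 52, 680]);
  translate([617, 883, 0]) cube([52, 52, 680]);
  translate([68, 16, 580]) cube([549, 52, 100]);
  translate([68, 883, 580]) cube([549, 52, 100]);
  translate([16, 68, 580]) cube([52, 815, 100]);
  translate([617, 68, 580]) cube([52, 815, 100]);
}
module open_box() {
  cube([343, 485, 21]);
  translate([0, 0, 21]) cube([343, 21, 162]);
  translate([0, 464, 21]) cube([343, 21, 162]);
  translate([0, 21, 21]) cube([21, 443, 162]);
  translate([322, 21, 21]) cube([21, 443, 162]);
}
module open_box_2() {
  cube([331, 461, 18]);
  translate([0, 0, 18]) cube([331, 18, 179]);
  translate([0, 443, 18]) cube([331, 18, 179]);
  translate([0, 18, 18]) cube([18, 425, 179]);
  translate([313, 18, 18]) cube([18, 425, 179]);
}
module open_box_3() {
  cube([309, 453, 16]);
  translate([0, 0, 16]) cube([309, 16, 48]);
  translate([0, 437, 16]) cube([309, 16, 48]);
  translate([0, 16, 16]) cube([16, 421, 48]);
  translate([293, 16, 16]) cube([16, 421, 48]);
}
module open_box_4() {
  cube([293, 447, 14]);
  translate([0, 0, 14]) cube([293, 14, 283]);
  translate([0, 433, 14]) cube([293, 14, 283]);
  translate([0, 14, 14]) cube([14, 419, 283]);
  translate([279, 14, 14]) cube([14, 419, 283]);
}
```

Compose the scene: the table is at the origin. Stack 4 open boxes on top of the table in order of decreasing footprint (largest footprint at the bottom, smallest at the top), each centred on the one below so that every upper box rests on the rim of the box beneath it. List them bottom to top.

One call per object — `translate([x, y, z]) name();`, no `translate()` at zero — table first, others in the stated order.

table();
translate([171, 233, 714]) open_box();
translate([177, 245, 897]) open_box_2();
translate([188, 249, 1094]) open_box_3();
translate([196, 252, 1158]) open_box_4();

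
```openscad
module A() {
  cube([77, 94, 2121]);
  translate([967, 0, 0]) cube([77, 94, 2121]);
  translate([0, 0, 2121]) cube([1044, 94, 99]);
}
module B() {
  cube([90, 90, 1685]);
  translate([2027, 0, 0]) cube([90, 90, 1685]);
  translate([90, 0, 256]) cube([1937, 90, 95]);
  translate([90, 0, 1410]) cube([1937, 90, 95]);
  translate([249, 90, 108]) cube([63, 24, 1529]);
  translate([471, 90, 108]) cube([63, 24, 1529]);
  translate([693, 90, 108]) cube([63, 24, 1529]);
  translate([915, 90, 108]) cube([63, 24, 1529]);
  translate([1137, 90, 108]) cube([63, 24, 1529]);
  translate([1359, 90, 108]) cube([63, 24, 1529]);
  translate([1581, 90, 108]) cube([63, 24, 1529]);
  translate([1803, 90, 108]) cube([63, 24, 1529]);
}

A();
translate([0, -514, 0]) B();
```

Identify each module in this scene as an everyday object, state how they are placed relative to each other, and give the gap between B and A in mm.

The fence section's nearest face is 400 mm from the door frame's −y face.

A is a door frame. B is a fence section. The fence section is on the floor beside the door frame on its −y side. The gap between the fence section and the door frame is 400 mm.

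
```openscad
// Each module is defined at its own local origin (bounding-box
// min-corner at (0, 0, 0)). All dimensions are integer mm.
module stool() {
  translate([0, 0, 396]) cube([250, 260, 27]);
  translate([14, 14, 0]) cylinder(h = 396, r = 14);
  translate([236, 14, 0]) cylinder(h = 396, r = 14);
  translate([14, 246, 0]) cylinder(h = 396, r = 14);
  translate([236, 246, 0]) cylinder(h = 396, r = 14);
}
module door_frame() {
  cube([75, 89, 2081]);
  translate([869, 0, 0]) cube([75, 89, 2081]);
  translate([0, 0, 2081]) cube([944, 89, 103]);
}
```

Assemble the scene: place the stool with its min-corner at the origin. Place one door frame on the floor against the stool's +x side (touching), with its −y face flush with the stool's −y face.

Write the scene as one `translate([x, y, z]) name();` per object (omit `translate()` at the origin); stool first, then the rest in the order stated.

stool();
translate([250, 0, 0]) door_frame();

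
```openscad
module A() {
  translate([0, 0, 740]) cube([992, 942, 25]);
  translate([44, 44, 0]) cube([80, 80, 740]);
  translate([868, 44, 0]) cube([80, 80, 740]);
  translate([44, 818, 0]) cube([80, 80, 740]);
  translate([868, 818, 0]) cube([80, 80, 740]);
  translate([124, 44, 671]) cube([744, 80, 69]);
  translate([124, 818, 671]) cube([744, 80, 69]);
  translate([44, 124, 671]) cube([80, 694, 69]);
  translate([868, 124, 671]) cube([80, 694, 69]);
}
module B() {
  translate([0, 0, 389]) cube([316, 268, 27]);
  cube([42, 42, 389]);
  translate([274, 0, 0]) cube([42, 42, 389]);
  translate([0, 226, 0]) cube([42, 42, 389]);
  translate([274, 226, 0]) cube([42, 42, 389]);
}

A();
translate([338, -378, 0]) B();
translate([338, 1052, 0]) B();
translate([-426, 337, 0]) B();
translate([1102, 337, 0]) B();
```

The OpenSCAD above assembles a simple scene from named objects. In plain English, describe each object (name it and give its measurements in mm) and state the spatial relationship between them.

A is a table with a 992×942 mm rectangular top, 25 mm thick, top surface at z = 765 mm, supported by four 80×80 mm square legs, each inset 44 mm from the nearest pair of top edges, running from the floor. Four apron rails, 80 mm thick and 69 mm tall, run between adjacent legs with their top edges flush with the underside of the top and their outer faces flush with the legs' outer faces.

B is a simple wooden stool: a rectangular seat 316 mm (x) by 268 mm (y), 27 mm thick, top face at z = 416 mm, on four square legs, each 42×42 mm in cross-section. The legs rest on z = 0, each flush with a corner of the seat.

Four stools sit around the table at the −y, +y, −x, +x sides.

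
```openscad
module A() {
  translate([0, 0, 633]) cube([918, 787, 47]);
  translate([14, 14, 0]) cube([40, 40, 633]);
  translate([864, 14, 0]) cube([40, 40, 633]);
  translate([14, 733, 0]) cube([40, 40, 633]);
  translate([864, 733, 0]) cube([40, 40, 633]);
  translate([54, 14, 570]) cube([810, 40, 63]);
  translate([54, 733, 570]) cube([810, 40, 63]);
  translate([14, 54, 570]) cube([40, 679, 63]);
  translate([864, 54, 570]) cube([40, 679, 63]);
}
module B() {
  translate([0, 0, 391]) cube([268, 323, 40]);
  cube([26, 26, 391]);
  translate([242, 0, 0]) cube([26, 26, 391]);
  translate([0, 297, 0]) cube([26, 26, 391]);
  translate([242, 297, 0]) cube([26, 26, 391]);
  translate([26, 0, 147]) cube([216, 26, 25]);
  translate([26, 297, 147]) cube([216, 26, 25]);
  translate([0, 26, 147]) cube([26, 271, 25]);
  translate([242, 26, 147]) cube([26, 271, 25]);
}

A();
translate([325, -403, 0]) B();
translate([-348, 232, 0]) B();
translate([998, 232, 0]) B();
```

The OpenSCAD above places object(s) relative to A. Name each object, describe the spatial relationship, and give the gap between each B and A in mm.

A is a table. B is a stool. Three stools sit around the table at the −y, −x, +x sides. The gap between each stool and the table is 80 mm.

Each stool's nearest face is 80 mm from the table's bounding box.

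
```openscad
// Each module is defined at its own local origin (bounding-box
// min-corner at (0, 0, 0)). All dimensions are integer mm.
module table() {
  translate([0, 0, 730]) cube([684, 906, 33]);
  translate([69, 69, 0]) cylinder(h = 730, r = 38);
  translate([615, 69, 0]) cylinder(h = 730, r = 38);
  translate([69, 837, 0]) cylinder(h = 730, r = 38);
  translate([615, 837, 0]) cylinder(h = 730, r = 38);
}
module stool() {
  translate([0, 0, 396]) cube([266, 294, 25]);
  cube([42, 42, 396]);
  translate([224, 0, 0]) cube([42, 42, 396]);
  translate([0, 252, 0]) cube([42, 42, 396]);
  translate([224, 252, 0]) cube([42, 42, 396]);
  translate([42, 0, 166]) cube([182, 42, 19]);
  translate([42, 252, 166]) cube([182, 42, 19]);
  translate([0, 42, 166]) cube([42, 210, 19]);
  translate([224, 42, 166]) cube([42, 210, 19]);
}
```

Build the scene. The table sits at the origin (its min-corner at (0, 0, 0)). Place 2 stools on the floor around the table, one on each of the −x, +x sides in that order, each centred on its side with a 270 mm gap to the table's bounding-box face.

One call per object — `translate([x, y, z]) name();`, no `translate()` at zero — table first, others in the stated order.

table();
translate([-536, 306, 0]) stool();
translate([954, 306, 0]) stool();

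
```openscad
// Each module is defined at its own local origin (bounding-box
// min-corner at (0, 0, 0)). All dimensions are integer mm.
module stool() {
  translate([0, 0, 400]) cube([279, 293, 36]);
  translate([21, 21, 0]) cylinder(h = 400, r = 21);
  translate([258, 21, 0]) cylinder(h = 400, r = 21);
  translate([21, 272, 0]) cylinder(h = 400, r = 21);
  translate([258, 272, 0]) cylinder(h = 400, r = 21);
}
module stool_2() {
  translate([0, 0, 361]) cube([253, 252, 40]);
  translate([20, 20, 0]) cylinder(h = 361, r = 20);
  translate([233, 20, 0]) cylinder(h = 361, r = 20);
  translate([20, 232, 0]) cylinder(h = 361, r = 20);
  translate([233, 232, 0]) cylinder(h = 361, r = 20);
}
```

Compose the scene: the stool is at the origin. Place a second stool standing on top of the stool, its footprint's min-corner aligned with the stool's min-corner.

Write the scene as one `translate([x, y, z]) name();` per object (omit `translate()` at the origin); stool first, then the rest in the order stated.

stool();
translate([0, 0, 436]) stool_2();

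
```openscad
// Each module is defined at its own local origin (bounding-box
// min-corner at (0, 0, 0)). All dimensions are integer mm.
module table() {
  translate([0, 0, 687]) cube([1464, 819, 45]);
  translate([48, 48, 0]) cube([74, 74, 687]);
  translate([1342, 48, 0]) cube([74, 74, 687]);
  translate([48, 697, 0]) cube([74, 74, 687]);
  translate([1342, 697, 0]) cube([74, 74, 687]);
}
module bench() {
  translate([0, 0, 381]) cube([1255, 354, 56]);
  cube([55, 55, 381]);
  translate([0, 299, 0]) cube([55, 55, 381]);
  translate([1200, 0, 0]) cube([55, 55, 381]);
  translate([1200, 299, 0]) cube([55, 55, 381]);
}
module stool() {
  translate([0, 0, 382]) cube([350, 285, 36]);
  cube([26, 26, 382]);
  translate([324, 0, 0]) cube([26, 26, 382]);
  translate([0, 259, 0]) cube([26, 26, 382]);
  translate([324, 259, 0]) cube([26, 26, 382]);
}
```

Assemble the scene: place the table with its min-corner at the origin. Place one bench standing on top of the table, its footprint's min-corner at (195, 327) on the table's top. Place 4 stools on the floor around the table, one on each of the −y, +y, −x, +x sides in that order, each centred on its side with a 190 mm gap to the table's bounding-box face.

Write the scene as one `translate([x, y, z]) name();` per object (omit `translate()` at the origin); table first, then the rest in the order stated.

table();
translate([195, 327, 732]) bench();
translate([557, -475, 0]) stool();
translate([557, 1009, 0]) stool();
translate([-540, 267, 0]) stool();
translate([1654, 267, 0]) stool();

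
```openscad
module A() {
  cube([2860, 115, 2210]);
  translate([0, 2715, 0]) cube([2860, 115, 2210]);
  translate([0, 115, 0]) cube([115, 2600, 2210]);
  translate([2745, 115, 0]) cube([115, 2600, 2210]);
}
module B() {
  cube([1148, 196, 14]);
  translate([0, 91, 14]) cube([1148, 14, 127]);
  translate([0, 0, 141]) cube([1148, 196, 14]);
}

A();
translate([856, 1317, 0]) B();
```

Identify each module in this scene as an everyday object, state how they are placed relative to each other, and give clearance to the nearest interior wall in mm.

Clearances: x = 741, y = 1202; minimum 741 mm.

A is a house frame. B is an I-beam. The I-beam sits inside the house frame, centred. The clearance to the nearest interior wall is 741 mm.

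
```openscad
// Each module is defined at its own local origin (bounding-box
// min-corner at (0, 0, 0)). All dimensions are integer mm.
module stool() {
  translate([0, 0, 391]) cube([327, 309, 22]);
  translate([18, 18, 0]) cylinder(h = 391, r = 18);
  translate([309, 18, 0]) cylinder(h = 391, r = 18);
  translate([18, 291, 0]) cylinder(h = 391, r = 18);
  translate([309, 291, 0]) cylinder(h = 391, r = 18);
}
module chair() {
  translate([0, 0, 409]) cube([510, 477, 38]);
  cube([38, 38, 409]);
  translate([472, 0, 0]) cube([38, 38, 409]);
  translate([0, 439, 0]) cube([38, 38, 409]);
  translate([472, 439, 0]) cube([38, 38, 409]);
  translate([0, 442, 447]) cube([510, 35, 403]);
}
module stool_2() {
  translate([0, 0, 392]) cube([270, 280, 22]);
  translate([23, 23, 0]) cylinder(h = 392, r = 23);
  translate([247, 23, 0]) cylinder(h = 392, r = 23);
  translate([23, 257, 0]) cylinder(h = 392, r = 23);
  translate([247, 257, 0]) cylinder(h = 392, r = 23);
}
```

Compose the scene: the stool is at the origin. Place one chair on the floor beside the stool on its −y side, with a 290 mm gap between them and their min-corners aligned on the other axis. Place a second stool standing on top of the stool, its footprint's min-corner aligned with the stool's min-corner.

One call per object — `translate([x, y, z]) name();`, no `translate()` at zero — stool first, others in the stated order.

stool();
translate([0, -767, 0]) chair();
translate([0, 0, 413]) stool_2();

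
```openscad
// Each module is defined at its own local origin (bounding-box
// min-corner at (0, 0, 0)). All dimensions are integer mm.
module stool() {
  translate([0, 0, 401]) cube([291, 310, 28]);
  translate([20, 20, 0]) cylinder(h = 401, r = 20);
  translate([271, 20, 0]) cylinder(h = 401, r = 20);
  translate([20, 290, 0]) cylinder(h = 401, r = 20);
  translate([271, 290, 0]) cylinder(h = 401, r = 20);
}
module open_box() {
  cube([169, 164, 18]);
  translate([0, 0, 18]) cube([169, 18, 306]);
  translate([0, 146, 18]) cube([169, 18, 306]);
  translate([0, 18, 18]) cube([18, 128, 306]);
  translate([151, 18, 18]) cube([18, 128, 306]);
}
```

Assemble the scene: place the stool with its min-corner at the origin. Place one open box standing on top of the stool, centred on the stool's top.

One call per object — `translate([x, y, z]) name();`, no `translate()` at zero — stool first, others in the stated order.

stool();
translate([61, 73, 429]) open_box();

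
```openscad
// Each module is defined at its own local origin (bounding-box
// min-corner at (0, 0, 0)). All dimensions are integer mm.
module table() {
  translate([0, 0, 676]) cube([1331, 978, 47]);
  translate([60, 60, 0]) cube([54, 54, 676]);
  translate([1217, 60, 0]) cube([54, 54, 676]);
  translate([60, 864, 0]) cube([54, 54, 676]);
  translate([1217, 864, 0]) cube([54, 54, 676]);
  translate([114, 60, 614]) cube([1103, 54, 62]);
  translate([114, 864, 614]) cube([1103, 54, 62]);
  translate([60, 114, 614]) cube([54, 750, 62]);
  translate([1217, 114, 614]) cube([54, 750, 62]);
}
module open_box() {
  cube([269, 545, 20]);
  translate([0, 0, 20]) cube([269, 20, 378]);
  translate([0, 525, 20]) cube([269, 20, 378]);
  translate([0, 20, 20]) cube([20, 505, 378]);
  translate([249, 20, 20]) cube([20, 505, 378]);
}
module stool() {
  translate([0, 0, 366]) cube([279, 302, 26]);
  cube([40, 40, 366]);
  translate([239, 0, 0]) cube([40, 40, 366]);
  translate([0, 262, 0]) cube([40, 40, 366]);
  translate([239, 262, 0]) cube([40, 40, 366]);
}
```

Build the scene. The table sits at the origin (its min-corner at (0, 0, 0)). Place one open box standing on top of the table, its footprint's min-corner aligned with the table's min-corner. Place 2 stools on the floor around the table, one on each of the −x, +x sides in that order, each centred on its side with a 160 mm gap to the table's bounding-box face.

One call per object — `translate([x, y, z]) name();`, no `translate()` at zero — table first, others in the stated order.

table();
translate([0, 0, 723]) open_box();
translate([-439, 338, 0]) stool();
translate([1491, 338, 0]) stool();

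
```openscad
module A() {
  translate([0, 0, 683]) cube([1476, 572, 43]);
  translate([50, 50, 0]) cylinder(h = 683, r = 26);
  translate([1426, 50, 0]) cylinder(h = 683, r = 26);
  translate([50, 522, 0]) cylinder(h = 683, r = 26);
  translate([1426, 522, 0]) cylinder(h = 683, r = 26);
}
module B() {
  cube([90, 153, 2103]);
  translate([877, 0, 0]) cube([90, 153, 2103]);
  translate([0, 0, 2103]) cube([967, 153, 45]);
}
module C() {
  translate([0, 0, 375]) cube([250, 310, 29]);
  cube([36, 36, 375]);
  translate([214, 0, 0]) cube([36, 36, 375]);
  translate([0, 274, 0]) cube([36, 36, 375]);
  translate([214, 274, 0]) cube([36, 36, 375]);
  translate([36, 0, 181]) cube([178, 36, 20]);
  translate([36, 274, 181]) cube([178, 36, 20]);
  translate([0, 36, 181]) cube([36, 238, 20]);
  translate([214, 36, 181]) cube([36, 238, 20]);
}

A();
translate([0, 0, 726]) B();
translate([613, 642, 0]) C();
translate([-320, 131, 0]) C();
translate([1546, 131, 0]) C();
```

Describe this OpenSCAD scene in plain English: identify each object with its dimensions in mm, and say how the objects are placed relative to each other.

A is a table: top 1476 mm (x) × 572 mm (y), 43 mm thick, upper face at z = 726 mm, on four round legs of 52 mm diameter, each leg's bounding box inset 24 mm from the nearest pair of top edges, running from z = 0 to the bottom of the top.

B is a door frame. The clear opening is 787 mm wide and 2103 mm high. Two 90 mm wide jambs, 153 mm deep, stand either side of the opening from the floor to the top of the opening. A 45 mm thick head sits across the top of both jambs, spanning the full outside width of the frame.

C is a four-legged stool. The seat is 250×310 mm, 29 mm thick, top at z = 404 mm. It stands on four square legs, each 36×36 mm in cross-section, from z = 0 to the seat underside, each flush with a corner of the seat. Four stretchers, 36 mm wide and 20 mm tall, connect adjacent legs with their undersides at z = 181 mm, each running between the inner faces of the legs it joins and aligned with the legs' outer faces on the other axis.

The door frame is on top of the table. Three stools sit around the table at the +y, −x, +x sides.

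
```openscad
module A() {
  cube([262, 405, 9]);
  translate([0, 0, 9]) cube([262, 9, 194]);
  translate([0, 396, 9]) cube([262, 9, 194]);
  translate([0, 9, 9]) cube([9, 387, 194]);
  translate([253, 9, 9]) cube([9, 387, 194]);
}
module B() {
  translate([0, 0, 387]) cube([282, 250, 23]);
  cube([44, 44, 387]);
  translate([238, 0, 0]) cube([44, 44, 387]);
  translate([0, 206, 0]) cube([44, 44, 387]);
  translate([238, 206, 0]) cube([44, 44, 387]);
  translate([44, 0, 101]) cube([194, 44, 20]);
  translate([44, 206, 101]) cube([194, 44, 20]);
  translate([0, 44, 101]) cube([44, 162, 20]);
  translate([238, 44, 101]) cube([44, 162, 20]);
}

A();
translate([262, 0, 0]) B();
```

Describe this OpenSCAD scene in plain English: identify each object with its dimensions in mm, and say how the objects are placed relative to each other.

A is an open-topped rectangular box: outside dimensions 262×405×203 mm, with a uniform wall and base thickness of 9 mm. The base is a full 262×405 slab on the floor; four walls sit on top of the base. The front and back walls (the −y and +y sides) span the full width; the two side walls fit between them.

B is a simple wooden stool: a rectangular seat 282 mm (x) by 250 mm (y), 23 mm thick, top face at z = 410 mm, on four square legs, each 44×44 mm in cross-section. The legs rest on z = 0, each flush with a corner of the seat. Four stretchers, 44 mm wide and 20 mm tall, connect adjacent legs with their undersides at z = 101 mm, each running between the inner faces of the legs it joins and aligned with the legs' outer faces on the other axis.

The stool is against the open box's +x side, with their −y faces flush.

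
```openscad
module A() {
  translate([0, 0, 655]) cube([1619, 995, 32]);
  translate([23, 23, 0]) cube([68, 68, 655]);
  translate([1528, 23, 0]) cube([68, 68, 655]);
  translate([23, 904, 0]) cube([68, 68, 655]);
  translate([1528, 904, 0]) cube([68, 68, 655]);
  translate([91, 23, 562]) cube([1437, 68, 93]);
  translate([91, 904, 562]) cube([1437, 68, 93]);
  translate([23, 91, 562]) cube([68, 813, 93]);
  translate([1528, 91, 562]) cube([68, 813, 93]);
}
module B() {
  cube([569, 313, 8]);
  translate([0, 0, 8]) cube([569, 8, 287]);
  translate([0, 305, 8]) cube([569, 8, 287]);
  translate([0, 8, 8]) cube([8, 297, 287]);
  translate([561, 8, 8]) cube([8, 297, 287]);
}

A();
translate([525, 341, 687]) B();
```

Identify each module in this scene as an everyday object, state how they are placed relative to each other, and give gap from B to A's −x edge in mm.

The open box's min-x is at 525; the table's min-x is 0; gap = 525 mm.

A is a table. B is an open box. The open box is on top of the table, centred. The gap from the open box to the table's −x edge is 525 mm.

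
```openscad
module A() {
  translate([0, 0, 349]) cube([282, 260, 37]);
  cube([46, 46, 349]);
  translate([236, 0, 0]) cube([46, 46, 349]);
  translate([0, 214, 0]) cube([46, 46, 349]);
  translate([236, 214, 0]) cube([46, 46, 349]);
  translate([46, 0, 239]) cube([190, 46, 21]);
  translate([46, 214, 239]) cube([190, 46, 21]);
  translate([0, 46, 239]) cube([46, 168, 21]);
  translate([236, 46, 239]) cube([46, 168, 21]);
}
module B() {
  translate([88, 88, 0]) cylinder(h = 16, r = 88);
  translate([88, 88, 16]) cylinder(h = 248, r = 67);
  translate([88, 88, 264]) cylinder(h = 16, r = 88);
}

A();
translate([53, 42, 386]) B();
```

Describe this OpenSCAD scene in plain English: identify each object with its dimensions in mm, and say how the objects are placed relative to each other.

A is a four-legged stool. The seat is a 282×260×37 mm slab whose top surface is at z = 386 mm; four square legs, each 46×46 mm in cross-section, run from the floor (z = 0) to the underside of the seat, each flush with a corner of the seat. Four stretchers, 46 mm wide and 21 mm tall, connect adjacent legs with their undersides at z = 239 mm, each running between the inner faces of the legs it joins and aligned with the legs' outer faces on the other axis.

B is a spool: two coaxial disc flanges of radius 88 mm and thickness 16 mm, joined by a core cylinder of radius 67 mm and height 248 mm. The lower flange rests on z = 0 and the three cylinders share a vertical axis.

The spool is on top of the stool, centred.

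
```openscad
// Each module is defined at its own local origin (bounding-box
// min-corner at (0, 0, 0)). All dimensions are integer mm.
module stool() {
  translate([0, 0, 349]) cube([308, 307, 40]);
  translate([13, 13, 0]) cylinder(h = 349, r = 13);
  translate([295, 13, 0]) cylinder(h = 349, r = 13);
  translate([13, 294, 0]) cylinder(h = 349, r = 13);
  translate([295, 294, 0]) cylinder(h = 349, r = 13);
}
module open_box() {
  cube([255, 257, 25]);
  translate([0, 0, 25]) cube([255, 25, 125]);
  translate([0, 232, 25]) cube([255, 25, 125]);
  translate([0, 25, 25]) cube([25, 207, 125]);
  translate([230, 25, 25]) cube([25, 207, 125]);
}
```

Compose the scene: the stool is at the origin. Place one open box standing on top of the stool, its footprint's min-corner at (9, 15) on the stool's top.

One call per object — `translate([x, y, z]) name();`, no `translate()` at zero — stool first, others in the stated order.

stool();
translate([9, 15, 389]) open_box();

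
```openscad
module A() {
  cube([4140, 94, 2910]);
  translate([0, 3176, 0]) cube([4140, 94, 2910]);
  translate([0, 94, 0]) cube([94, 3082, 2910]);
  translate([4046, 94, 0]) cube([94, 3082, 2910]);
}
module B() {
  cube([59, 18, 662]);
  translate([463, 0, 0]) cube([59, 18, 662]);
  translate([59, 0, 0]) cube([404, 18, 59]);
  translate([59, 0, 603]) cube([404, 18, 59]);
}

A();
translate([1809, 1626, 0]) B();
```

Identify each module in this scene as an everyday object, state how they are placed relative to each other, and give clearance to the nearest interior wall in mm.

A is a house frame. B is a picture frame. The picture frame sits inside the house frame, centred. The clearance to the nearest interior wall is 1532 mm.

Clearances: x = 1715, y = 1532; minimum 1532 mm.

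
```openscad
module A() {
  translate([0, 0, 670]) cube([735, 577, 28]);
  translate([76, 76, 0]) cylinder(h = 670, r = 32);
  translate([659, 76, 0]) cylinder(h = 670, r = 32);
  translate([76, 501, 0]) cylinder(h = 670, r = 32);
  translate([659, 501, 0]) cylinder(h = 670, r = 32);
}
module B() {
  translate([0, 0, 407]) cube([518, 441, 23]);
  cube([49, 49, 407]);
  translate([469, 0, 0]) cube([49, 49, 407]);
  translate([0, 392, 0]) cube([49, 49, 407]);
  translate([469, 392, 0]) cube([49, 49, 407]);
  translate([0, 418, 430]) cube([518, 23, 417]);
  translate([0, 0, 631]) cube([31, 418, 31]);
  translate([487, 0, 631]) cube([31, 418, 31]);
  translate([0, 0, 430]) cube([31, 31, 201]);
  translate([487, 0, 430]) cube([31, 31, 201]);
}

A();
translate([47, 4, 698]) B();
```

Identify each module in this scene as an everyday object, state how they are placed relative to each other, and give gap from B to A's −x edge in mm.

A is a table. B is a chair. The chair is on top of the table. The gap from the chair to the table's −x edge is 47 mm.

The chair's min-x is at 47; the table's min-x is 0; gap = 47 mm.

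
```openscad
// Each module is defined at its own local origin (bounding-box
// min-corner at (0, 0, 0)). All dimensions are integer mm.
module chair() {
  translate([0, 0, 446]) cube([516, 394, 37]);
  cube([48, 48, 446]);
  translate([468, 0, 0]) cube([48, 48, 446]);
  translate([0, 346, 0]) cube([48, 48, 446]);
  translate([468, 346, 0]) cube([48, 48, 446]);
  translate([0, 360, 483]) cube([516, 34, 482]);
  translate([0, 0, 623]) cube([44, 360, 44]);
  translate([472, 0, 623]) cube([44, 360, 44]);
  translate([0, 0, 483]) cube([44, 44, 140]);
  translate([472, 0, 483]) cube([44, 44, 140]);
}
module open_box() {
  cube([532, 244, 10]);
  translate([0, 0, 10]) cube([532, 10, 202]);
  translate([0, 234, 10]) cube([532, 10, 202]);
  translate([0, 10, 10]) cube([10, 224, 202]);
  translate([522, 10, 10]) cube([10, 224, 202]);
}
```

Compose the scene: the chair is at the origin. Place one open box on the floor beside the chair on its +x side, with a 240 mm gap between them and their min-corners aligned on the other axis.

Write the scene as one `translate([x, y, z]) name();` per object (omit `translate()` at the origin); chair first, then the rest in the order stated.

chair();
translate([756, 0, 0]) open_box();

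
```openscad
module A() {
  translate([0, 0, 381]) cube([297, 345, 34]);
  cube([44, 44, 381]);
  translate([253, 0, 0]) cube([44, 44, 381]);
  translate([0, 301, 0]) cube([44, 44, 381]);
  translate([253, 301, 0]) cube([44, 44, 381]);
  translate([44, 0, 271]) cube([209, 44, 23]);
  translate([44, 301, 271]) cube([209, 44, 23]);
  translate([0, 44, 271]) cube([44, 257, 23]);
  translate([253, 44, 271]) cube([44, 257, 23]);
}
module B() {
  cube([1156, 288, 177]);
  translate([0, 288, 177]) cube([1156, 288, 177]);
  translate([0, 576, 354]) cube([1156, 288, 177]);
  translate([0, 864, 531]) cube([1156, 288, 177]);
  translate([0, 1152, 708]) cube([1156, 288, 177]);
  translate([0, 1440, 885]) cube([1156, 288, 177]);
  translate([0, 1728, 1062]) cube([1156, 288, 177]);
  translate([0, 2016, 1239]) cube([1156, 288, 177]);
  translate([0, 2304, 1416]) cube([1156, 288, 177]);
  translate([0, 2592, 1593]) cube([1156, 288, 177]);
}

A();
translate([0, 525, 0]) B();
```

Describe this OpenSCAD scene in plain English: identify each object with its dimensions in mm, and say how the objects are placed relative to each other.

A is a four-legged stool. The seat is 297×345 mm, 34 mm thick, top at z = 415 mm. It stands on four square legs, each 44×44 mm in cross-section, from z = 0 to the seat underside, each flush with a corner of the seat. Four stretchers, 44 mm wide and 23 mm tall, connect adjacent legs with their undersides at z = 271 mm, each running between the inner faces of the legs it joins and aligned with the legs' outer faces on the other axis.

B is a run of 10 identical solid stair steps. Each tread is 1156×288 mm and each step block is 177 mm high. Step 1 rests on the floor; step k is offset from step 1 by (k−1)×288 mm in y and (k−1)×177 mm in z.

The staircase is on the floor beside the stool on its +y side.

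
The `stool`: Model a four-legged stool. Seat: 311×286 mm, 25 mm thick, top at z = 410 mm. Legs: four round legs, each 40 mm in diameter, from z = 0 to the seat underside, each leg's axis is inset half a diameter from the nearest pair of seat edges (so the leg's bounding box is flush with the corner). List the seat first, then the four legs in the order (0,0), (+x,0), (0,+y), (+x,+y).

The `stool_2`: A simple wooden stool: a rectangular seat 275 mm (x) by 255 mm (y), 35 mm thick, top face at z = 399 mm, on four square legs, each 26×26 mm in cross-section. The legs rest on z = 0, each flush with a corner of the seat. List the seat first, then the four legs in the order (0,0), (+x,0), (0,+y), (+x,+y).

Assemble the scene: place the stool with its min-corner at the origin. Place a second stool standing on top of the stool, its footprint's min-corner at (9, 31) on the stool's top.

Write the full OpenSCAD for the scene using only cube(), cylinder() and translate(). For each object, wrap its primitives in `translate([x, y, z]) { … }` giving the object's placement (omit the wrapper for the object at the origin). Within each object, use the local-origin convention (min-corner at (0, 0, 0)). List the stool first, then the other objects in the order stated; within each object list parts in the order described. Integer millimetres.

translate([0, 0, 385]) cube([311, 286, 25]);
translate([20, 20, 0]) cylinder(h = 385, r = 20);
translate([291, 20, 0]) cylinder(h = 385, r = 20);
translate([20, 266, 0]) cylinder(h = 385, r = 20);
translate([291, 266, 0]) cylinder(h = 385, r = 20);
translate([9, 31, 410]) {
  translate([0, 0, 364]) cube([275, 255, 35]);
  cube([26, 26, 364]);
  translate([249, 0, 0]) cube([26, 26, 364]);
  translate([0, 229, 0]) cube([26, 26, 364]);
  translate([249, 229, 0]) cube([26, 26, 364]);
}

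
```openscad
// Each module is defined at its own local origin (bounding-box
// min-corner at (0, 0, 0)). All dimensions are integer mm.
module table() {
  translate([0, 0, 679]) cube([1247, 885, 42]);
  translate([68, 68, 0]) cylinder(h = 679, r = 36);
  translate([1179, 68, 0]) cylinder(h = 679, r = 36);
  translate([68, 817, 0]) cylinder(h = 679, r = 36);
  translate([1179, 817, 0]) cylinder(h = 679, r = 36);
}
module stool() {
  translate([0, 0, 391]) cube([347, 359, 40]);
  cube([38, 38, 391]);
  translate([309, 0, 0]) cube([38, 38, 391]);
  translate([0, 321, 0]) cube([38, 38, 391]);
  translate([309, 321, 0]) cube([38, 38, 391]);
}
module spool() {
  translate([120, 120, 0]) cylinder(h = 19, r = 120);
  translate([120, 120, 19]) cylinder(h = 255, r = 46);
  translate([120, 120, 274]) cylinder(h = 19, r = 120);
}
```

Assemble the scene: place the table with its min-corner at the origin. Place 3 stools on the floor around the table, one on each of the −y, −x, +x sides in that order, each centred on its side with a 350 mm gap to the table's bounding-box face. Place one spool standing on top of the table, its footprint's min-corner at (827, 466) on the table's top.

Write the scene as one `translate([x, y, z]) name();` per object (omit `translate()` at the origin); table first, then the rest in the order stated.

table();
translate([450, -709, 0]) stool();
translate([-697, 263, 0]) stool();
translate([1597, 263, 0]) stool();
translate([827, 466, 721]) spool();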